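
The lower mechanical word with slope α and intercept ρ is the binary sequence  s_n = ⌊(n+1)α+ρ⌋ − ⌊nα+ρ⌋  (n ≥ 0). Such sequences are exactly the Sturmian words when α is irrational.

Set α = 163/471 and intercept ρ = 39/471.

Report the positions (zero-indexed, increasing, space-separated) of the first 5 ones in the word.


2 5 8 11 14

n=0: ⌊202/471⌋−⌊39/471⌋ = 0−0 = 0
n=1: ⌊365/471⌋−⌊202/471⌋ = 0−0 = 0
n=2: ⌊528/471⌋−⌊365/471⌋ = 1−0 = 1  ← one
n=3: ⌊691/471⌋−⌊528/471⌋ = 1−1 = 0
n=4: ⌊854/471⌋−⌊691/471⌋ = 1−1 = 0
n=5: ⌊1017/471⌋−⌊854/471⌋ = 2−1 = 1  ← one
n=6: ⌊1180/471⌋−⌊1017/471⌋ = 2−2 = 0
n=7: ⌊1343/471⌋−⌊1180/471⌋ = 2−2 = 0
n=8: ⌊1506/471⌋−⌊1343/471⌋ = 3−2 = 1  ← one
n=9: ⌊1669/471⌋−⌊1506/471⌋ = 3−3 = 0
n=10: ⌊1832/471⌋−⌊1669/471⌋ = 3−3 = 0
n=11: ⌊1995/471⌋−⌊1832/471⌋ = 4−3 = 1  ← one
n=12: ⌊2158/471⌋−⌊1995/471⌋ = 4−4 = 0
n=13: ⌊2321/471⌋−⌊2158/471⌋ = 4−4 = 0
n=14: ⌊2484/471⌋−⌊2321/471⌋ = 5−4 = 1  ← one
positions of the first 5 ones: 2 5 8 11 14


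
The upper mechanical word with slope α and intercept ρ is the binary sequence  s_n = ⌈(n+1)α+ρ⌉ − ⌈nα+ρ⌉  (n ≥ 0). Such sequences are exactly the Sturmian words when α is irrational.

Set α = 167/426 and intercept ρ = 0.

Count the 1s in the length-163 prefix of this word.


64

#1s = Σ_{n=0}^{162} s_n = Σ_{n=0}^{162} (⌈(n+1)α+ρ⌉ − ⌈nα+ρ⌉)
the sum telescopes: every ⌈nα+ρ⌉ with 0 < n < 163 appears once with + and once with −, leaving ⌈163α+ρ⌉ − ⌈0·α+ρ⌉
163α + ρ = (163·167) / 426 = 27221/426
ρ = 0/426
⌈27221/426⌉ = 64,  ⌈0/426⌉ = 0
#1s = 64 − 0 = 64


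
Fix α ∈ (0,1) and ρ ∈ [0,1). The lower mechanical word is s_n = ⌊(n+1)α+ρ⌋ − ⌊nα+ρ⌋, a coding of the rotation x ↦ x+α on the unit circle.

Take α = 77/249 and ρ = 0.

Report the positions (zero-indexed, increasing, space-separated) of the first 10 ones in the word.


3 6 9 12 16 19 22 25 29 32

n=0: ⌊77/249⌋−⌊0/249⌋ = 0−0 = 0
n=1: ⌊154/249⌋−⌊77/249⌋ = 0−0 = 0
n=2: ⌊231/249⌋−⌊154/249⌋ = 0−0 = 0
n=3: ⌊308/249⌋−⌊231/249⌋ = 1−0 = 1  ← one
n=4: ⌊385/249⌋−⌊308/249⌋ = 1−1 = 0
n=5: ⌊462/249⌋−⌊385/249⌋ = 1−1 = 0
n=6: ⌊539/249⌋−⌊462/249⌋ = 2−1 = 1  ← one
n=7: ⌊616/249⌋−⌊539/249⌋ = 2−2 = 0
n=8: ⌊693/249⌋−⌊616/249⌋ = 2−2 = 0
n=9: ⌊770/249⌋−⌊693/249⌋ = 3−2 = 1  ← one
n=10: ⌊847/249⌋−⌊770/249⌋ = 3−3 = 0
n=11: ⌊924/249⌋−⌊847/249⌋ = 3−3 = 0
n=12: ⌊1001/249⌋−⌊924/249⌋ = 4−3 = 1  ← one
n=13: ⌊1078/249⌋−⌊1001/249⌋ = 4−4 = 0
n=14: ⌊1155/249⌋−⌊1078/249⌋ = 4−4 = 0
n=15: ⌊1232/249⌋−⌊1155/249⌋ = 4−4 = 0
n=16: ⌊1309/249⌋−⌊1232/249⌋ = 5−4 = 1  ← one
n=17: ⌊1386/249⌋−⌊1309/249⌋ = 5−5 = 0
n=18: ⌊1463/249⌋−⌊1386/249⌋ = 5−5 = 0
n=19: ⌊1540/249⌋−⌊1463/249⌋ = 6−5 = 1  ← one
n=20: ⌊1617/249⌋−⌊1540/249⌋ = 6−6 = 0
n=21: ⌊1694/249⌋−⌊1617/249⌋ = 6−6 = 0
n=22: ⌊1771/249⌋−⌊1694/249⌋ = 7−6 = 1  ← one
n=23: ⌊1848/249⌋−⌊1771/249⌋ = 7−7 = 0
n=24: ⌊1925/249⌋−⌊1848/249⌋ = 7−7 = 0
n=25: ⌊2002/249⌋−⌊1925/249⌋ = 8−7 = 1  ← one
n=26: ⌊2079/249⌋−⌊2002/249⌋ = 8−8 = 0
n=27: ⌊2156/249⌋−⌊2079/249⌋ = 8−8 = 0
n=28: ⌊2233/249⌋−⌊2156/249⌋ = 8−8 = 0
n=29: ⌊2310/249⌋−⌊2233/249⌋ = 9−8 = 1  ← one
n=30: ⌊2387/249⌋−⌊2310/249⌋ = 9−9 = 0
n=31: ⌊2464/249⌋−⌊2387/249⌋ = 9−9 = 0
n=32: ⌊2541/249⌋−⌊2464/249⌋ = 10−9 = 1  ← one
positions of the first 10 ones: 3 6 9 12 16 19 22 25 29 32


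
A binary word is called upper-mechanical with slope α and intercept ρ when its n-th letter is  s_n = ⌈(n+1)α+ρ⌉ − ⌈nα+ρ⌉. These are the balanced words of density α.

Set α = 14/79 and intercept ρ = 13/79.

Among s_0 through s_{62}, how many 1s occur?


11

#1s = Σ_{n=0}^{62} s_n = Σ_{n=0}^{62} (⌈(n+1)α+ρ⌉ − ⌈nα+ρ⌉)
the sum telescopes: every ⌈nα+ρ⌉ with 0 < n < 63 appears once with + and once with −, leaving ⌈63α+ρ⌉ − ⌈0·α+ρ⌉
63α + ρ = (63·14 + 13) / 79 = 895/79
ρ = 13/79
⌈895/79⌉ = 12,  ⌈13/79⌉ = 1
#1s = 12 − 1 = 11


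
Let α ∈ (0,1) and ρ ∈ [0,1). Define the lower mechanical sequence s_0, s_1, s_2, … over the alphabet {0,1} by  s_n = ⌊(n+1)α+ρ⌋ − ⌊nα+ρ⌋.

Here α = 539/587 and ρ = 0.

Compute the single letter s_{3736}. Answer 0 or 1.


1

(n+1)α + ρ = (3737·539) / 587 = 2014243/587
nα + ρ     = (3736·539) / 587 = 2013704/587
⌊2014243/587⌋ = 3431,  ⌊2013704/587⌋ = 3430
s_{3736} = 3431 − 3430 = 1


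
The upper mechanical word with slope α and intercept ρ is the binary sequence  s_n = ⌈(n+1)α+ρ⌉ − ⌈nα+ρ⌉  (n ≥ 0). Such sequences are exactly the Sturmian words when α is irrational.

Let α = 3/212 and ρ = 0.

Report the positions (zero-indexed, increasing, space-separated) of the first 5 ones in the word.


n=0: ⌈3/212⌉−⌈0/212⌉ = 1−0 = 1  ← one
n=1: ⌈6/212⌉−⌈3/212⌉ = 1−1 = 0
n=2: ⌈9/212⌉−⌈6/212⌉ = 1−1 = 0
  …
n=70: ⌈213/212⌉−⌈210/212⌉ = 2−1 = 1  ← one
n=71: ⌈216/212⌉−⌈213/212⌉ = 2−2 = 0
n=72: ⌈219/212⌉−⌈216/212⌉ = 2−2 = 0
  …
n=141: ⌈426/212⌉−⌈423/212⌉ = 3−2 = 1  ← one
n=142: ⌈429/212⌉−⌈426/212⌉ = 3−3 = 0
n=143: ⌈432/212⌉−⌈429/212⌉ = 3−3 = 0
  …
n=212: ⌈639/212⌉−⌈636/212⌉ = 4−3 = 1  ← one
n=213: ⌈642/212⌉−⌈639/212⌉ = 4−4 = 0
n=214: ⌈645/212⌉−⌈642/212⌉ = 4−4 = 0
  …
n=282: ⌈849/212⌉−⌈846/212⌉ = 5−4 = 1  ← one
positions of the first 5 ones: 0 70 141 212 282

0 70 141 212 282


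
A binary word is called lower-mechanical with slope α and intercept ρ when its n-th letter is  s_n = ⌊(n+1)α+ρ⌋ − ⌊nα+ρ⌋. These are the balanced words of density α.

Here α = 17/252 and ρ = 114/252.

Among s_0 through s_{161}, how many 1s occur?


#1s = Σ_{n=0}^{161} s_n = Σ_{n=0}^{161} (⌊(n+1)α+ρ⌋ − ⌊nα+ρ⌋)
the sum telescopes: every ⌊nα+ρ⌋ with 0 < n < 162 appears once with + and once with −, leaving ⌊162α+ρ⌋ − ⌊0·α+ρ⌋
162α + ρ = (162·17 + 114) / 252 = 2868/252
ρ = 114/252
⌊2868/252⌋ = 11,  ⌊114/252⌋ = 0
#1s = 11 − 0 = 11

11


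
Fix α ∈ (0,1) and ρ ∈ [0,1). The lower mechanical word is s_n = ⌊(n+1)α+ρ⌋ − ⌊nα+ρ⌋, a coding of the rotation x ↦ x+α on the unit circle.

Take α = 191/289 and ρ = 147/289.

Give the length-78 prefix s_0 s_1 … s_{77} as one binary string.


101101101101101101101101101101011011011011011011011011011011011011011011011011

n=0: ⌊(1·191+147)/289⌋ − ⌊(0·191+147)/289⌋ = ⌊338/289⌋ − ⌊147/289⌋ = 1 − 0 = 1
n=1: ⌊(2·191+147)/289⌋ − ⌊(1·191+147)/289⌋ = ⌊529/289⌋ − ⌊338/289⌋ = 1 − 1 = 0
n=2: ⌊(3·191+147)/289⌋ − ⌊(2·191+147)/289⌋ = ⌊720/289⌋ − ⌊529/289⌋ = 2 − 1 = 1
n=3: ⌊(4·191+147)/289⌋ − ⌊(3·191+147)/289⌋ = ⌊911/289⌋ − ⌊720/289⌋ = 3 − 2 = 1
n=4: ⌊(5·191+147)/289⌋ − ⌊(4·191+147)/289⌋ = ⌊1102/289⌋ − ⌊911/289⌋ = 3 − 3 = 0
n=5: ⌊(6·191+147)/289⌋ − ⌊(5·191+147)/289⌋ = ⌊1293/289⌋ − ⌊1102/289⌋ = 4 − 3 = 1
n=6: ⌊(7·191+147)/289⌋ − ⌊(6·191+147)/289⌋ = ⌊1484/289⌋ − ⌊1293/289⌋ = 5 − 4 = 1
n=7: ⌊(8·191+147)/289⌋ − ⌊(7·191+147)/289⌋ = ⌊1675/289⌋ − ⌊1484/289⌋ = 5 − 5 = 0
n=8: ⌊(9·191+147)/289⌋ − ⌊(8·191+147)/289⌋ = ⌊1866/289⌋ − ⌊1675/289⌋ = 6 − 5 = 1
n=9: ⌊(10·191+147)/289⌋ − ⌊(9·191+147)/289⌋ = ⌊2057/289⌋ − ⌊1866/289⌋ = 7 − 6 = 1
n=10: ⌊(11·191+147)/289⌋ − ⌊(10·191+147)/289⌋ = ⌊2248/289⌋ − ⌊2057/289⌋ = 7 − 7 = 0
n=11: ⌊(12·191+147)/289⌋ − ⌊(11·191+147)/289⌋ = ⌊2439/289⌋ − ⌊2248/289⌋ = 8 − 7 = 1
n=12: ⌊(13·191+147)/289⌋ − ⌊(12·191+147)/289⌋ = ⌊2630/289⌋ − ⌊2439/289⌋ = 9 − 8 = 1
n=13: ⌊(14·191+147)/289⌋ − ⌊(13·191+147)/289⌋ = ⌊2821/289⌋ − ⌊2630/289⌋ = 9 − 9 = 0
n=14: ⌊(15·191+147)/289⌋ − ⌊(14·191+147)/289⌋ = ⌊3012/289⌋ − ⌊2821/289⌋ = 10 − 9 = 1
n=15: ⌊(16·191+147)/289⌋ − ⌊(15·191+147)/289⌋ = ⌊3203/289⌋ − ⌊3012/289⌋ = 11 − 10 = 1
n=16: ⌊(17·191+147)/289⌋ − ⌊(16·191+147)/289⌋ = ⌊3394/289⌋ − ⌊3203/289⌋ = 11 − 11 = 0
n=17: ⌊(18·191+147)/289⌋ − ⌊(17·191+147)/289⌋ = ⌊3585/289⌋ − ⌊3394/289⌋ = 12 − 11 = 1
n=18: ⌊(19·191+147)/289⌋ − ⌊(18·191+147)/289⌋ = ⌊3776/289⌋ − ⌊3585/289⌋ = 13 − 12 = 1
n=19: ⌊(20·191+147)/289⌋ − ⌊(19·191+147)/289⌋ = ⌊3967/289⌋ − ⌊3776/289⌋ = 13 − 13 = 0
n=20: ⌊(21·191+147)/289⌋ − ⌊(20·191+147)/289⌋ = ⌊4158/289⌋ − ⌊3967/289⌋ = 14 − 13 = 1
n=21: ⌊(22·191+147)/289⌋ − ⌊(21·191+147)/289⌋ = ⌊4349/289⌋ − ⌊4158/289⌋ = 15 − 14 = 1
n=22: ⌊(23·191+147)/289⌋ − ⌊(22·191+147)/289⌋ = ⌊4540/289⌋ − ⌊4349/289⌋ = 15 − 15 = 0
n=23: ⌊(24·191+147)/289⌋ − ⌊(23·191+147)/289⌋ = ⌊4731/289⌋ − ⌊4540/289⌋ = 16 − 15 = 1
n=24: ⌊(25·191+147)/289⌋ − ⌊(24·191+147)/289⌋ = ⌊4922/289⌋ − ⌊4731/289⌋ = 17 − 16 = 1
n=25: ⌊(26·191+147)/289⌋ − ⌊(25·191+147)/289⌋ = ⌊5113/289⌋ − ⌊4922/289⌋ = 17 − 17 = 0
n=26: ⌊(27·191+147)/289⌋ − ⌊(26·191+147)/289⌋ = ⌊5304/289⌋ − ⌊5113/289⌋ = 18 − 17 = 1
n=27: ⌊(28·191+147)/289⌋ − ⌊(27·191+147)/289⌋ = ⌊5495/289⌋ − ⌊5304/289⌋ = 19 − 18 = 1
n=28: ⌊(29·191+147)/289⌋ − ⌊(28·191+147)/289⌋ = ⌊5686/289⌋ − ⌊5495/289⌋ = 19 − 19 = 0
n=29: ⌊(30·191+147)/289⌋ − ⌊(29·191+147)/289⌋ = ⌊5877/289⌋ − ⌊5686/289⌋ = 20 − 19 = 1
n=30: ⌊(31·191+147)/289⌋ − ⌊(30·191+147)/289⌋ = ⌊6068/289⌋ − ⌊5877/289⌋ = 20 − 20 = 0
n=31: ⌊(32·191+147)/289⌋ − ⌊(31·191+147)/289⌋ = ⌊6259/289⌋ − ⌊6068/289⌋ = 21 − 20 = 1
n=32: ⌊(33·191+147)/289⌋ − ⌊(32·191+147)/289⌋ = ⌊6450/289⌋ − ⌊6259/289⌋ = 22 − 21 = 1
n=33: ⌊(34·191+147)/289⌋ − ⌊(33·191+147)/289⌋ = ⌊6641/289⌋ − ⌊6450/289⌋ = 22 − 22 = 0
n=34: ⌊(35·191+147)/289⌋ − ⌊(34·191+147)/289⌋ = ⌊6832/289⌋ − ⌊6641/289⌋ = 23 − 22 = 1
n=35: ⌊(36·191+147)/289⌋ − ⌊(35·191+147)/289⌋ = ⌊7023/289⌋ − ⌊6832/289⌋ = 24 − 23 = 1
n=36: ⌊(37·191+147)/289⌋ − ⌊(36·191+147)/289⌋ = ⌊7214/289⌋ − ⌊7023/289⌋ = 24 − 24 = 0
n=37: ⌊(38·191+147)/289⌋ − ⌊(37·191+147)/289⌋ = ⌊7405/289⌋ − ⌊7214/289⌋ = 25 − 24 = 1
n=38: ⌊(39·191+147)/289⌋ − ⌊(38·191+147)/289⌋ = ⌊7596/289⌋ − ⌊7405/289⌋ = 26 − 25 = 1
n=39: ⌊(40·191+147)/289⌋ − ⌊(39·191+147)/289⌋ = ⌊7787/289⌋ − ⌊7596/289⌋ = 26 − 26 = 0
n=40: ⌊(41·191+147)/289⌋ − ⌊(40·191+147)/289⌋ = ⌊7978/289⌋ − ⌊7787/289⌋ = 27 − 26 = 1
n=41: ⌊(42·191+147)/289⌋ − ⌊(41·191+147)/289⌋ = ⌊8169/289⌋ − ⌊7978/289⌋ = 28 − 27 = 1
n=42: ⌊(43·191+147)/289⌋ − ⌊(42·191+147)/289⌋ = ⌊8360/289⌋ − ⌊8169/289⌋ = 28 − 28 = 0
n=43: ⌊(44·191+147)/289⌋ − ⌊(43·191+147)/289⌋ = ⌊8551/289⌋ − ⌊8360/289⌋ = 29 − 28 = 1
n=44: ⌊(45·191+147)/289⌋ − ⌊(44·191+147)/289⌋ = ⌊8742/289⌋ − ⌊8551/289⌋ = 30 − 29 = 1
n=45: ⌊(46·191+147)/289⌋ − ⌊(45·191+147)/289⌋ = ⌊8933/289⌋ − ⌊8742/289⌋ = 30 − 30 = 0
n=46: ⌊(47·191+147)/289⌋ − ⌊(46·191+147)/289⌋ = ⌊9124/289⌋ − ⌊8933/289⌋ = 31 − 30 = 1
n=47: ⌊(48·191+147)/289⌋ − ⌊(47·191+147)/289⌋ = ⌊9315/289⌋ − ⌊9124/289⌋ = 32 − 31 = 1
n=48: ⌊(49·191+147)/289⌋ − ⌊(48·191+147)/289⌋ = ⌊9506/289⌋ − ⌊9315/289⌋ = 32 − 32 = 0
n=49: ⌊(50·191+147)/289⌋ − ⌊(49·191+147)/289⌋ = ⌊9697/289⌋ − ⌊9506/289⌋ = 33 − 32 = 1
n=50: ⌊(51·191+147)/289⌋ − ⌊(50·191+147)/289⌋ = ⌊9888/289⌋ − ⌊9697/289⌋ = 34 − 33 = 1
n=51: ⌊(52·191+147)/289⌋ − ⌊(51·191+147)/289⌋ = ⌊10079/289⌋ − ⌊9888/289⌋ = 34 − 34 = 0
n=52: ⌊(53·191+147)/289⌋ − ⌊(52·191+147)/289⌋ = ⌊10270/289⌋ − ⌊10079/289⌋ = 35 − 34 = 1
n=53: ⌊(54·191+147)/289⌋ − ⌊(53·191+147)/289⌋ = ⌊10461/289⌋ − ⌊10270/289⌋ = 36 − 35 = 1
n=54: ⌊(55·191+147)/289⌋ − ⌊(54·191+147)/289⌋ = ⌊10652/289⌋ − ⌊10461/289⌋ = 36 − 36 = 0
n=55: ⌊(56·191+147)/289⌋ − ⌊(55·191+147)/289⌋ = ⌊10843/289⌋ − ⌊10652/289⌋ = 37 − 36 = 1
n=56: ⌊(57·191+147)/289⌋ − ⌊(56·191+147)/289⌋ = ⌊11034/289⌋ − ⌊10843/289⌋ = 38 − 37 = 1
n=57: ⌊(58·191+147)/289⌋ − ⌊(57·191+147)/289⌋ = ⌊11225/289⌋ − ⌊11034/289⌋ = 38 − 38 = 0
n=58: ⌊(59·191+147)/289⌋ − ⌊(58·191+147)/289⌋ = ⌊11416/289⌋ − ⌊11225/289⌋ = 39 − 38 = 1
n=59: ⌊(60·191+147)/289⌋ − ⌊(59·191+147)/289⌋ = ⌊11607/289⌋ − ⌊11416/289⌋ = 40 − 39 = 1
n=60: ⌊(61·191+147)/289⌋ − ⌊(60·191+147)/289⌋ = ⌊11798/289⌋ − ⌊11607/289⌋ = 40 − 40 = 0
n=61: ⌊(62·191+147)/289⌋ − ⌊(61·191+147)/289⌋ = ⌊11989/289⌋ − ⌊11798/289⌋ = 41 − 40 = 1
n=62: ⌊(63·191+147)/289⌋ − ⌊(62·191+147)/289⌋ = ⌊12180/289⌋ − ⌊11989/289⌋ = 42 − 41 = 1
n=63: ⌊(64·191+147)/289⌋ − ⌊(63·191+147)/289⌋ = ⌊12371/289⌋ − ⌊12180/289⌋ = 42 − 42 = 0
n=64: ⌊(65·191+147)/289⌋ − ⌊(64·191+147)/289⌋ = ⌊12562/289⌋ − ⌊12371/289⌋ = 43 − 42 = 1
n=65: ⌊(66·191+147)/289⌋ − ⌊(65·191+147)/289⌋ = ⌊12753/289⌋ − ⌊12562/289⌋ = 44 − 43 = 1
n=66: ⌊(67·191+147)/289⌋ − ⌊(66·191+147)/289⌋ = ⌊12944/289⌋ − ⌊12753/289⌋ = 44 − 44 = 0
n=67: ⌊(68·191+147)/289⌋ − ⌊(67·191+147)/289⌋ = ⌊13135/289⌋ − ⌊12944/289⌋ = 45 − 44 = 1
n=68: ⌊(69·191+147)/289⌋ − ⌊(68·191+147)/289⌋ = ⌊13326/289⌋ − ⌊13135/289⌋ = 46 − 45 = 1
n=69: ⌊(70·191+147)/289⌋ − ⌊(69·191+147)/289⌋ = ⌊13517/289⌋ − ⌊13326/289⌋ = 46 − 46 = 0
n=70: ⌊(71·191+147)/289⌋ − ⌊(70·191+147)/289⌋ = ⌊13708/289⌋ − ⌊13517/289⌋ = 47 − 46 = 1
n=71: ⌊(72·191+147)/289⌋ − ⌊(71·191+147)/289⌋ = ⌊13899/289⌋ − ⌊13708/289⌋ = 48 − 47 = 1
n=72: ⌊(73·191+147)/289⌋ − ⌊(72·191+147)/289⌋ = ⌊14090/289⌋ − ⌊13899/289⌋ = 48 − 48 = 0
n=73: ⌊(74·191+147)/289⌋ − ⌊(73·191+147)/289⌋ = ⌊14281/289⌋ − ⌊14090/289⌋ = 49 − 48 = 1
n=74: ⌊(75·191+147)/289⌋ − ⌊(74·191+147)/289⌋ = ⌊14472/289⌋ − ⌊14281/289⌋ = 50 − 49 = 1
n=75: ⌊(76·191+147)/289⌋ − ⌊(75·191+147)/289⌋ = ⌊14663/289⌋ − ⌊14472/289⌋ = 50 − 50 = 0
n=76: ⌊(77·191+147)/289⌋ − ⌊(76·191+147)/289⌋ = ⌊14854/289⌋ − ⌊14663/289⌋ = 51 − 50 = 1
n=77: ⌊(78·191+147)/289⌋ − ⌊(77·191+147)/289⌋ = ⌊15045/289⌋ − ⌊14854/289⌋ = 52 − 51 = 1


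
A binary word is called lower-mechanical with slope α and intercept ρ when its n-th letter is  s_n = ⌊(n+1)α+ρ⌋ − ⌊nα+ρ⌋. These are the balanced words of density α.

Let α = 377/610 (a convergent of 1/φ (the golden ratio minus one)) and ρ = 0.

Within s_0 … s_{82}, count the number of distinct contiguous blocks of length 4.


5

t_n = ⌊(n·377)/610⌋ for n = 0 … 83:
  n=0…9: ⌊0/610⌋=0 ⌊377/610⌋=0 ⌊754/610⌋=1 ⌊1131/610⌋=1 ⌊1508/610⌋=2 ⌊1885/610⌋=3 ⌊2262/610⌋=3 ⌊2639/610⌋=4 ⌊3016/610⌋=4 ⌊3393/610⌋=5
  n=10…19: ⌊3770/610⌋=6 ⌊4147/610⌋=6 ⌊4524/610⌋=7 ⌊4901/610⌋=8 ⌊5278/610⌋=8 ⌊5655/610⌋=9 ⌊6032/610⌋=9 ⌊6409/610⌋=10 ⌊6786/610⌋=11 ⌊7163/610⌋=11
  n=20…29: ⌊7540/610⌋=12 ⌊7917/610⌋=12 ⌊8294/610⌋=13 ⌊8671/610⌋=14 ⌊9048/610⌋=14 ⌊9425/610⌋=15 ⌊9802/610⌋=16 ⌊10179/610⌋=16 ⌊10556/610⌋=17 ⌊10933/610⌋=17
  n=30…39: ⌊11310/610⌋=18 ⌊11687/610⌋=19 ⌊12064/610⌋=19 ⌊12441/610⌋=20 ⌊12818/610⌋=21 ⌊13195/610⌋=21 ⌊13572/610⌋=22 ⌊13949/610⌋=22 ⌊14326/610⌋=23 ⌊14703/610⌋=24
  n=40…49: ⌊15080/610⌋=24 ⌊15457/610⌋=25 ⌊15834/610⌋=25 ⌊16211/610⌋=26 ⌊16588/610⌋=27 ⌊16965/610⌋=27 ⌊17342/610⌋=28 ⌊17719/610⌋=29 ⌊18096/610⌋=29 ⌊18473/610⌋=30
  n=50…59: ⌊18850/610⌋=30 ⌊19227/610⌋=31 ⌊19604/610⌋=32 ⌊19981/610⌋=32 ⌊20358/610⌋=33 ⌊20735/610⌋=33 ⌊21112/610⌋=34 ⌊21489/610⌋=35 ⌊21866/610⌋=35 ⌊22243/610⌋=36
  n=60…69: ⌊22620/610⌋=37 ⌊22997/610⌋=37 ⌊23374/610⌋=38 ⌊23751/610⌋=38 ⌊24128/610⌋=39 ⌊24505/610⌋=40 ⌊24882/610⌋=40 ⌊25259/610⌋=41 ⌊25636/610⌋=42 ⌊26013/610⌋=42
  n=70…79: ⌊26390/610⌋=43 ⌊26767/610⌋=43 ⌊27144/610⌋=44 ⌊27521/610⌋=45 ⌊27898/610⌋=45 ⌊28275/610⌋=46 ⌊28652/610⌋=46 ⌊29029/610⌋=47 ⌊29406/610⌋=48 ⌊29783/610⌋=48
  n=80…83: ⌊30160/610⌋=49 ⌊30537/610⌋=50 ⌊30914/610⌋=50 ⌊31291/610⌋=51
s_n = t_(n+1) − t_n for n = 0 … 82 gives
prefix = 01011010110110101101011011010110110101101011011010110101101101011011010110101101101
slide a length-4 window over [0..3] … [79..82] (80 windows); first occurrence of each distinct factor:
  [  0..  3] 0101
  [  1..  4] 1011
  [  2..  5] 0110
  [  3..  6] 1101
  [  4..  7] 1010
  (the other 75 windows repeat one of these)
distinct factors: {0101, 0110, 1010, 1011, 1101}
count = 5  (Sturmian bound for length 4 is 5)


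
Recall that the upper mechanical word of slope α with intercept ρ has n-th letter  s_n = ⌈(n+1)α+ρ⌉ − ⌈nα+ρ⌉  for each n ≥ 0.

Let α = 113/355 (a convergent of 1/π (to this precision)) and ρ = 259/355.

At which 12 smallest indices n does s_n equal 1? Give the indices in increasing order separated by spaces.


n=0: ⌈372/355⌉−⌈259/355⌉ = 2−1 = 1  ← one
n=1: ⌈485/355⌉−⌈372/355⌉ = 2−2 = 0
n=2: ⌈598/355⌉−⌈485/355⌉ = 2−2 = 0
n=3: ⌈711/355⌉−⌈598/355⌉ = 3−2 = 1  ← one
n=4: ⌈824/355⌉−⌈711/355⌉ = 3−3 = 0
n=5: ⌈937/355⌉−⌈824/355⌉ = 3−3 = 0
n=6: ⌈1050/355⌉−⌈937/355⌉ = 3−3 = 0
n=7: ⌈1163/355⌉−⌈1050/355⌉ = 4−3 = 1  ← one
n=8: ⌈1276/355⌉−⌈1163/355⌉ = 4−4 = 0
n=9: ⌈1389/355⌉−⌈1276/355⌉ = 4−4 = 0
n=10: ⌈1502/355⌉−⌈1389/355⌉ = 5−4 = 1  ← one
n=11: ⌈1615/355⌉−⌈1502/355⌉ = 5−5 = 0
n=12: ⌈1728/355⌉−⌈1615/355⌉ = 5−5 = 0
n=13: ⌈1841/355⌉−⌈1728/355⌉ = 6−5 = 1  ← one
n=14: ⌈1954/355⌉−⌈1841/355⌉ = 6−6 = 0
n=15: ⌈2067/355⌉−⌈1954/355⌉ = 6−6 = 0
n=16: ⌈2180/355⌉−⌈2067/355⌉ = 7−6 = 1  ← one
n=17: ⌈2293/355⌉−⌈2180/355⌉ = 7−7 = 0
n=18: ⌈2406/355⌉−⌈2293/355⌉ = 7−7 = 0
n=19: ⌈2519/355⌉−⌈2406/355⌉ = 8−7 = 1  ← one
n=20: ⌈2632/355⌉−⌈2519/355⌉ = 8−8 = 0
n=21: ⌈2745/355⌉−⌈2632/355⌉ = 8−8 = 0
n=22: ⌈2858/355⌉−⌈2745/355⌉ = 9−8 = 1  ← one
n=23: ⌈2971/355⌉−⌈2858/355⌉ = 9−9 = 0
n=24: ⌈3084/355⌉−⌈2971/355⌉ = 9−9 = 0
n=25: ⌈3197/355⌉−⌈3084/355⌉ = 10−9 = 1  ← one
n=26: ⌈3310/355⌉−⌈3197/355⌉ = 10−10 = 0
n=27: ⌈3423/355⌉−⌈3310/355⌉ = 10−10 = 0
n=28: ⌈3536/355⌉−⌈3423/355⌉ = 10−10 = 0
n=29: ⌈3649/355⌉−⌈3536/355⌉ = 11−10 = 1  ← one
n=30: ⌈3762/355⌉−⌈3649/355⌉ = 11−11 = 0
n=31: ⌈3875/355⌉−⌈3762/355⌉ = 11−11 = 0
n=32: ⌈3988/355⌉−⌈3875/355⌉ = 12−11 = 1  ← one
n=33: ⌈4101/355⌉−⌈3988/355⌉ = 12−12 = 0
n=34: ⌈4214/355⌉−⌈4101/355⌉ = 12−12 = 0
n=35: ⌈4327/355⌉−⌈4214/355⌉ = 13−12 = 1  ← one
positions of the first 12 ones: 0 3 7 10 13 16 19 22 25 29 32 35

0 3 7 10 13 16 19 22 25 29 32 35


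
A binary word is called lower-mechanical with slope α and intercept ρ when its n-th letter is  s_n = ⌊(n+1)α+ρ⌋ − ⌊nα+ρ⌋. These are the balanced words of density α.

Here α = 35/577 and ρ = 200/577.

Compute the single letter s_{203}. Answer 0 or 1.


0

(n+1)α + ρ = (204·35 + 200) / 577 = 7340/577
nα + ρ     = (203·35 + 200) / 577 = 7305/577
⌊7340/577⌋ = 12,  ⌊7305/577⌋ = 12
s_{203} = 12 − 12 = 0


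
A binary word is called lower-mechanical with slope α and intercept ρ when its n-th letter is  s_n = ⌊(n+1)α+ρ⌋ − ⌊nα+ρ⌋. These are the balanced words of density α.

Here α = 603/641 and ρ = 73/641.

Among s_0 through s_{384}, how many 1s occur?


#1s = Σ_{n=0}^{384} s_n = Σ_{n=0}^{384} (⌊(n+1)α+ρ⌋ − ⌊nα+ρ⌋)
the sum telescopes: every ⌊nα+ρ⌋ with 0 < n < 385 appears once with + and once with −, leaving ⌊385α+ρ⌋ − ⌊0·α+ρ⌋
385α + ρ = (385·603 + 73) / 641 = 232228/641
ρ = 73/641
⌊232228/641⌋ = 362,  ⌊73/641⌋ = 0
#1s = 362 − 0 = 362

362


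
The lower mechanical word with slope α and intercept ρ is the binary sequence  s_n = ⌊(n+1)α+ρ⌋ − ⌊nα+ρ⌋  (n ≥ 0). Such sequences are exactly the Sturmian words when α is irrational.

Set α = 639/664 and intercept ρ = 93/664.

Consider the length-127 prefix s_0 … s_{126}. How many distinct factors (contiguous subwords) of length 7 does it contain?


t_n = ⌊(n·639+93)/664⌋ for n = 0 … 127:
  n=0…9: ⌊93/664⌋=0 ⌊732/664⌋=1 ⌊1371/664⌋=2 ⌊2010/664⌋=3 ⌊2649/664⌋=3 ⌊3288/664⌋=4 ⌊3927/664⌋=5 ⌊4566/664⌋=6 ⌊5205/664⌋=7 ⌊5844/664⌋=8
  n=10…19: ⌊6483/664⌋=9 ⌊7122/664⌋=10 ⌊7761/664⌋=11 ⌊8400/664⌋=12 ⌊9039/664⌋=13 ⌊9678/664⌋=14 ⌊10317/664⌋=15 ⌊10956/664⌋=16 ⌊11595/664⌋=17 ⌊12234/664⌋=18
  n=20…29: ⌊12873/664⌋=19 ⌊13512/664⌋=20 ⌊14151/664⌋=21 ⌊14790/664⌋=22 ⌊15429/664⌋=23 ⌊16068/664⌋=24 ⌊16707/664⌋=25 ⌊17346/664⌋=26 ⌊17985/664⌋=27 ⌊18624/664⌋=28
  n=30…39: ⌊19263/664⌋=29 ⌊19902/664⌋=29 ⌊20541/664⌋=30 ⌊21180/664⌋=31 ⌊21819/664⌋=32 ⌊22458/664⌋=33 ⌊23097/664⌋=34 ⌊23736/664⌋=35 ⌊24375/664⌋=36 ⌊25014/664⌋=37
  n=40…49: ⌊25653/664⌋=38 ⌊26292/664⌋=39 ⌊26931/664⌋=40 ⌊27570/664⌋=41 ⌊28209/664⌋=42 ⌊28848/664⌋=43 ⌊29487/664⌋=44 ⌊30126/664⌋=45 ⌊30765/664⌋=46 ⌊31404/664⌋=47
  n=50…59: ⌊32043/664⌋=48 ⌊32682/664⌋=49 ⌊33321/664⌋=50 ⌊33960/664⌋=51 ⌊34599/664⌋=52 ⌊35238/664⌋=53 ⌊35877/664⌋=54 ⌊36516/664⌋=54 ⌊37155/664⌋=55 ⌊37794/664⌋=56
  n=60…69: ⌊38433/664⌋=57 ⌊39072/664⌋=58 ⌊39711/664⌋=59 ⌊40350/664⌋=60 ⌊40989/664⌋=61 ⌊41628/664⌋=62 ⌊42267/664⌋=63 ⌊42906/664⌋=64 ⌊43545/664⌋=65 ⌊44184/664⌋=66
  n=70…79: ⌊44823/664⌋=67 ⌊45462/664⌋=68 ⌊46101/664⌋=69 ⌊46740/664⌋=70 ⌊47379/664⌋=71 ⌊48018/664⌋=72 ⌊48657/664⌋=73 ⌊49296/664⌋=74 ⌊49935/664⌋=75 ⌊50574/664⌋=76
  n=80…89: ⌊51213/664⌋=77 ⌊51852/664⌋=78 ⌊52491/664⌋=79 ⌊53130/664⌋=80 ⌊53769/664⌋=80 ⌊54408/664⌋=81 ⌊55047/664⌋=82 ⌊55686/664⌋=83 ⌊56325/664⌋=84 ⌊56964/664⌋=85
  n=90…99: ⌊57603/664⌋=86 ⌊58242/664⌋=87 ⌊58881/664⌋=88 ⌊59520/664⌋=89 ⌊60159/664⌋=90 ⌊60798/664⌋=91 ⌊61437/664⌋=92 ⌊62076/664⌋=93 ⌊62715/664⌋=94 ⌊63354/664⌋=95
  n=100…109: ⌊63993/664⌋=96 ⌊64632/664⌋=97 ⌊65271/664⌋=98 ⌊65910/664⌋=99 ⌊66549/664⌋=100 ⌊67188/664⌋=101 ⌊67827/664⌋=102 ⌊68466/664⌋=103 ⌊69105/664⌋=104 ⌊69744/664⌋=105
  n=110…119: ⌊70383/664⌋=105 ⌊71022/664⌋=106 ⌊71661/664⌋=107 ⌊72300/664⌋=108 ⌊72939/664⌋=109 ⌊73578/664⌋=110 ⌊74217/664⌋=111 ⌊74856/664⌋=112 ⌊75495/664⌋=113 ⌊76134/664⌋=114
  n=120…127: ⌊76773/664⌋=115 ⌊77412/664⌋=116 ⌊78051/664⌋=117 ⌊78690/664⌋=118 ⌊79329/664⌋=119 ⌊79968/664⌋=120 ⌊80607/664⌋=121 ⌊81246/664⌋=122
s_n = t_(n+1) − t_n for n = 0 … 126 gives
prefix = 1110111111111111111111111111110111111111111111111111111101111111111111111111111111101111111111111111111111111011111111111111111
slide a length-7 window over [0..6] … [120..126] (121 windows); first occurrence of each distinct factor:
  [  0..  6] 1110111
  [  1..  7] 1101111
  [  2..  8] 1011111
  [  3..  9] 0111111
  [  4.. 10] 1111111
  [ 24.. 30] 1111110
  [ 25.. 31] 1111101
  [ 26.. 32] 1111011
  (the other 113 windows repeat one of these)
distinct factors: {0111111, 1011111, 1101111, 1110111, 1111011, 1111101, 1111110, 1111111}
count = 8  (Sturmian bound for length 7 is 8)

8


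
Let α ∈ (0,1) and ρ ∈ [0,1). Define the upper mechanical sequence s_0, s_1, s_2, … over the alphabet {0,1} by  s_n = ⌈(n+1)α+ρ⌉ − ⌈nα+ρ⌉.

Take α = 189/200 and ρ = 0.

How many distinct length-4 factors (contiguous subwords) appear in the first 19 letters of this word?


2

t_n = ⌈(n·189)/200⌉ for n = 0 … 19:
  n=0…9: ⌈0/200⌉=0 ⌈189/200⌉=1 ⌈378/200⌉=2 ⌈567/200⌉=3 ⌈756/200⌉=4 ⌈945/200⌉=5 ⌈1134/200⌉=6 ⌈1323/200⌉=7 ⌈1512/200⌉=8 ⌈1701/200⌉=9
  n=10…19: ⌈1890/200⌉=10 ⌈2079/200⌉=11 ⌈2268/200⌉=12 ⌈2457/200⌉=13 ⌈2646/200⌉=14 ⌈2835/200⌉=15 ⌈3024/200⌉=16 ⌈3213/200⌉=17 ⌈3402/200⌉=18 ⌈3591/200⌉=18
s_n = t_(n+1) − t_n for n = 0 … 18 gives
prefix = 1111111111111111110
slide a length-4 window over [0..3] … [15..18] (16 windows); first occurrence of each distinct factor:
  [  0..  3] 1111
  [ 15.. 18] 1110
  (the other 14 windows repeat one of these)
distinct factors: {1110, 1111}
count = 2  (Sturmian bound for length 4 is 5)


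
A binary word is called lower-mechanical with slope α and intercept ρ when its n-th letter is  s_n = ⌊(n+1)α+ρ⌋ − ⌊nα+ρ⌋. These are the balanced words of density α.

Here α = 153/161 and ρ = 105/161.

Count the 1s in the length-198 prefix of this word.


#1s = Σ_{n=0}^{197} s_n = Σ_{n=0}^{197} (⌊(n+1)α+ρ⌋ − ⌊nα+ρ⌋)
the sum telescopes: every ⌊nα+ρ⌋ with 0 < n < 198 appears once with + and once with −, leaving ⌊198α+ρ⌋ − ⌊0·α+ρ⌋
198α + ρ = (198·153 + 105) / 161 = 30399/161
ρ = 105/161
⌊30399/161⌋ = 188,  ⌊105/161⌋ = 0
#1s = 188 − 0 = 188

188


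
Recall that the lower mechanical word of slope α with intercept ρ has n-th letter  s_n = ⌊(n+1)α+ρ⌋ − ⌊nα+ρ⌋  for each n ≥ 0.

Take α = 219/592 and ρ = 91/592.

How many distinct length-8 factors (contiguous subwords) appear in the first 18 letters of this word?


t_n = ⌊(n·219+91)/592⌋ for n = 0 … 18:
  n=0…9: ⌊91/592⌋=0 ⌊310/592⌋=0 ⌊529/592⌋=0 ⌊748/592⌋=1 ⌊967/592⌋=1 ⌊1186/592⌋=2 ⌊1405/592⌋=2 ⌊1624/592⌋=2 ⌊1843/592⌋=3 ⌊2062/592⌋=3
  n=10…18: ⌊2281/592⌋=3 ⌊2500/592⌋=4 ⌊2719/592⌋=4 ⌊2938/592⌋=4 ⌊3157/592⌋=5 ⌊3376/592⌋=5 ⌊3595/592⌋=6 ⌊3814/592⌋=6 ⌊4033/592⌋=6
s_n = t_(n+1) − t_n for n = 0 … 17 gives
prefix = 001010010010010100
slide a length-8 window over [0..7] … [10..17] (11 windows); first occurrence of each distinct factor:
  [  0..  7] 00101001
  [  1..  8] 01010010
  [  2..  9] 10100100
  [  3.. 10] 01001001
  [  4.. 11] 10010010
  [  5.. 12] 00100100
  [  8.. 15] 00100101
  [  9.. 16] 01001010
  [ 10.. 17] 10010100
  (the other 2 windows repeat one of these)
distinct factors: {00100100, 00100101, 00101001, 01001001, 01001010, 01010010, 10010010, 10010100, 10100100}
count = 9  (Sturmian bound for length 8 is 9)

9


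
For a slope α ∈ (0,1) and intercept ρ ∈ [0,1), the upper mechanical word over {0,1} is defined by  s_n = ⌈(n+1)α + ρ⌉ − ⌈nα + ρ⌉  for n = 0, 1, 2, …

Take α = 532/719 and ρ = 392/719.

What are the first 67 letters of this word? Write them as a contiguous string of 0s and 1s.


1101101110111011101110111011101101110111011101110111011011101110111

n=0: ⌈(1·532+392)/719⌉ − ⌈(0·532+392)/719⌉ = ⌈924/719⌉ − ⌈392/719⌉ = 2 − 1 = 1
n=1: ⌈(2·532+392)/719⌉ − ⌈(1·532+392)/719⌉ = ⌈1456/719⌉ − ⌈924/719⌉ = 3 − 2 = 1
n=2: ⌈(3·532+392)/719⌉ − ⌈(2·532+392)/719⌉ = ⌈1988/719⌉ − ⌈1456/719⌉ = 3 − 3 = 0
n=3: ⌈(4·532+392)/719⌉ − ⌈(3·532+392)/719⌉ = ⌈2520/719⌉ − ⌈1988/719⌉ = 4 − 3 = 1
n=4: ⌈(5·532+392)/719⌉ − ⌈(4·532+392)/719⌉ = ⌈3052/719⌉ − ⌈2520/719⌉ = 5 − 4 = 1
n=5: ⌈(6·532+392)/719⌉ − ⌈(5·532+392)/719⌉ = ⌈3584/719⌉ − ⌈3052/719⌉ = 5 − 5 = 0
n=6: ⌈(7·532+392)/719⌉ − ⌈(6·532+392)/719⌉ = ⌈4116/719⌉ − ⌈3584/719⌉ = 6 − 5 = 1
n=7: ⌈(8·532+392)/719⌉ − ⌈(7·532+392)/719⌉ = ⌈4648/719⌉ − ⌈4116/719⌉ = 7 − 6 = 1
n=8: ⌈(9·532+392)/719⌉ − ⌈(8·532+392)/719⌉ = ⌈5180/719⌉ − ⌈4648/719⌉ = 8 − 7 = 1
n=9: ⌈(10·532+392)/719⌉ − ⌈(9·532+392)/719⌉ = ⌈5712/719⌉ − ⌈5180/719⌉ = 8 − 8 = 0
n=10: ⌈(11·532+392)/719⌉ − ⌈(10·532+392)/719⌉ = ⌈6244/719⌉ − ⌈5712/719⌉ = 9 − 8 = 1
n=11: ⌈(12·532+392)/719⌉ − ⌈(11·532+392)/719⌉ = ⌈6776/719⌉ − ⌈6244/719⌉ = 10 − 9 = 1
n=12: ⌈(13·532+392)/719⌉ − ⌈(12·532+392)/719⌉ = ⌈7308/719⌉ − ⌈6776/719⌉ = 11 − 10 = 1
n=13: ⌈(14·532+392)/719⌉ − ⌈(13·532+392)/719⌉ = ⌈7840/719⌉ − ⌈7308/719⌉ = 11 − 11 = 0
n=14: ⌈(15·532+392)/719⌉ − ⌈(14·532+392)/719⌉ = ⌈8372/719⌉ − ⌈7840/719⌉ = 12 − 11 = 1
n=15: ⌈(16·532+392)/719⌉ − ⌈(15·532+392)/719⌉ = ⌈8904/719⌉ − ⌈8372/719⌉ = 13 − 12 = 1
n=16: ⌈(17·532+392)/719⌉ − ⌈(16·532+392)/719⌉ = ⌈9436/719⌉ − ⌈8904/719⌉ = 14 − 13 = 1
n=17: ⌈(18·532+392)/719⌉ − ⌈(17·532+392)/719⌉ = ⌈9968/719⌉ − ⌈9436/719⌉ = 14 − 14 = 0
n=18: ⌈(19·532+392)/719⌉ − ⌈(18·532+392)/719⌉ = ⌈10500/719⌉ − ⌈9968/719⌉ = 15 − 14 = 1
n=19: ⌈(20·532+392)/719⌉ − ⌈(19·532+392)/719⌉ = ⌈11032/719⌉ − ⌈10500/719⌉ = 16 − 15 = 1
n=20: ⌈(21·532+392)/719⌉ − ⌈(20·532+392)/719⌉ = ⌈11564/719⌉ − ⌈11032/719⌉ = 17 − 16 = 1
n=21: ⌈(22·532+392)/719⌉ − ⌈(21·532+392)/719⌉ = ⌈12096/719⌉ − ⌈11564/719⌉ = 17 − 17 = 0
n=22: ⌈(23·532+392)/719⌉ − ⌈(22·532+392)/719⌉ = ⌈12628/719⌉ − ⌈12096/719⌉ = 18 − 17 = 1
n=23: ⌈(24·532+392)/719⌉ − ⌈(23·532+392)/719⌉ = ⌈13160/719⌉ − ⌈12628/719⌉ = 19 − 18 = 1
n=24: ⌈(25·532+392)/719⌉ − ⌈(24·532+392)/719⌉ = ⌈13692/719⌉ − ⌈13160/719⌉ = 20 − 19 = 1
n=25: ⌈(26·532+392)/719⌉ − ⌈(25·532+392)/719⌉ = ⌈14224/719⌉ − ⌈13692/719⌉ = 20 − 20 = 0
n=26: ⌈(27·532+392)/719⌉ − ⌈(26·532+392)/719⌉ = ⌈14756/719⌉ − ⌈14224/719⌉ = 21 − 20 = 1
n=27: ⌈(28·532+392)/719⌉ − ⌈(27·532+392)/719⌉ = ⌈15288/719⌉ − ⌈14756/719⌉ = 22 − 21 = 1
n=28: ⌈(29·532+392)/719⌉ − ⌈(28·532+392)/719⌉ = ⌈15820/719⌉ − ⌈15288/719⌉ = 23 − 22 = 1
n=29: ⌈(30·532+392)/719⌉ − ⌈(29·532+392)/719⌉ = ⌈16352/719⌉ − ⌈15820/719⌉ = 23 − 23 = 0
n=30: ⌈(31·532+392)/719⌉ − ⌈(30·532+392)/719⌉ = ⌈16884/719⌉ − ⌈16352/719⌉ = 24 − 23 = 1
n=31: ⌈(32·532+392)/719⌉ − ⌈(31·532+392)/719⌉ = ⌈17416/719⌉ − ⌈16884/719⌉ = 25 − 24 = 1
n=32: ⌈(33·532+392)/719⌉ − ⌈(32·532+392)/719⌉ = ⌈17948/719⌉ − ⌈17416/719⌉ = 25 − 25 = 0
n=33: ⌈(34·532+392)/719⌉ − ⌈(33·532+392)/719⌉ = ⌈18480/719⌉ − ⌈17948/719⌉ = 26 − 25 = 1
n=34: ⌈(35·532+392)/719⌉ − ⌈(34·532+392)/719⌉ = ⌈19012/719⌉ − ⌈18480/719⌉ = 27 − 26 = 1
n=35: ⌈(36·532+392)/719⌉ − ⌈(35·532+392)/719⌉ = ⌈19544/719⌉ − ⌈19012/719⌉ = 28 − 27 = 1
n=36: ⌈(37·532+392)/719⌉ − ⌈(36·532+392)/719⌉ = ⌈20076/719⌉ − ⌈19544/719⌉ = 28 − 28 = 0
n=37: ⌈(38·532+392)/719⌉ − ⌈(37·532+392)/719⌉ = ⌈20608/719⌉ − ⌈20076/719⌉ = 29 − 28 = 1
n=38: ⌈(39·532+392)/719⌉ − ⌈(38·532+392)/719⌉ = ⌈21140/719⌉ − ⌈20608/719⌉ = 30 − 29 = 1
n=39: ⌈(40·532+392)/719⌉ − ⌈(39·532+392)/719⌉ = ⌈21672/719⌉ − ⌈21140/719⌉ = 31 − 30 = 1
n=40: ⌈(41·532+392)/719⌉ − ⌈(40·532+392)/719⌉ = ⌈22204/719⌉ − ⌈21672/719⌉ = 31 − 31 = 0
n=41: ⌈(42·532+392)/719⌉ − ⌈(41·532+392)/719⌉ = ⌈22736/719⌉ − ⌈22204/719⌉ = 32 − 31 = 1
n=42: ⌈(43·532+392)/719⌉ − ⌈(42·532+392)/719⌉ = ⌈23268/719⌉ − ⌈22736/719⌉ = 33 − 32 = 1
n=43: ⌈(44·532+392)/719⌉ − ⌈(43·532+392)/719⌉ = ⌈23800/719⌉ − ⌈23268/719⌉ = 34 − 33 = 1
n=44: ⌈(45·532+392)/719⌉ − ⌈(44·532+392)/719⌉ = ⌈24332/719⌉ − ⌈23800/719⌉ = 34 − 34 = 0
n=45: ⌈(46·532+392)/719⌉ − ⌈(45·532+392)/719⌉ = ⌈24864/719⌉ − ⌈24332/719⌉ = 35 − 34 = 1
n=46: ⌈(47·532+392)/719⌉ − ⌈(46·532+392)/719⌉ = ⌈25396/719⌉ − ⌈24864/719⌉ = 36 − 35 = 1
n=47: ⌈(48·532+392)/719⌉ − ⌈(47·532+392)/719⌉ = ⌈25928/719⌉ − ⌈25396/719⌉ = 37 − 36 = 1
n=48: ⌈(49·532+392)/719⌉ − ⌈(48·532+392)/719⌉ = ⌈26460/719⌉ − ⌈25928/719⌉ = 37 − 37 = 0
n=49: ⌈(50·532+392)/719⌉ − ⌈(49·532+392)/719⌉ = ⌈26992/719⌉ − ⌈26460/719⌉ = 38 − 37 = 1
n=50: ⌈(51·532+392)/719⌉ − ⌈(50·532+392)/719⌉ = ⌈27524/719⌉ − ⌈26992/719⌉ = 39 − 38 = 1
n=51: ⌈(52·532+392)/719⌉ − ⌈(51·532+392)/719⌉ = ⌈28056/719⌉ − ⌈27524/719⌉ = 40 − 39 = 1
n=52: ⌈(53·532+392)/719⌉ − ⌈(52·532+392)/719⌉ = ⌈28588/719⌉ − ⌈28056/719⌉ = 40 − 40 = 0
n=53: ⌈(54·532+392)/719⌉ − ⌈(53·532+392)/719⌉ = ⌈29120/719⌉ − ⌈28588/719⌉ = 41 − 40 = 1
n=54: ⌈(55·532+392)/719⌉ − ⌈(54·532+392)/719⌉ = ⌈29652/719⌉ − ⌈29120/719⌉ = 42 − 41 = 1
n=55: ⌈(56·532+392)/719⌉ − ⌈(55·532+392)/719⌉ = ⌈30184/719⌉ − ⌈29652/719⌉ = 42 − 42 = 0
n=56: ⌈(57·532+392)/719⌉ − ⌈(56·532+392)/719⌉ = ⌈30716/719⌉ − ⌈30184/719⌉ = 43 − 42 = 1
n=57: ⌈(58·532+392)/719⌉ − ⌈(57·532+392)/719⌉ = ⌈31248/719⌉ − ⌈30716/719⌉ = 44 − 43 = 1
n=58: ⌈(59·532+392)/719⌉ − ⌈(58·532+392)/719⌉ = ⌈31780/719⌉ − ⌈31248/719⌉ = 45 − 44 = 1
n=59: ⌈(60·532+392)/719⌉ − ⌈(59·532+392)/719⌉ = ⌈32312/719⌉ − ⌈31780/719⌉ = 45 − 45 = 0
n=60: ⌈(61·532+392)/719⌉ − ⌈(60·532+392)/719⌉ = ⌈32844/719⌉ − ⌈32312/719⌉ = 46 − 45 = 1
n=61: ⌈(62·532+392)/719⌉ − ⌈(61·532+392)/719⌉ = ⌈33376/719⌉ − ⌈32844/719⌉ = 47 − 46 = 1
n=62: ⌈(63·532+392)/719⌉ − ⌈(62·532+392)/719⌉ = ⌈33908/719⌉ − ⌈33376/719⌉ = 48 − 47 = 1
n=63: ⌈(64·532+392)/719⌉ − ⌈(63·532+392)/719⌉ = ⌈34440/719⌉ − ⌈33908/719⌉ = 48 − 48 = 0
n=64: ⌈(65·532+392)/719⌉ − ⌈(64·532+392)/719⌉ = ⌈34972/719⌉ − ⌈34440/719⌉ = 49 − 48 = 1
n=65: ⌈(66·532+392)/719⌉ − ⌈(65·532+392)/719⌉ = ⌈35504/719⌉ − ⌈34972/719⌉ = 50 − 49 = 1
n=66: ⌈(67·532+392)/719⌉ − ⌈(66·532+392)/719⌉ = ⌈36036/719⌉ − ⌈35504/719⌉ = 51 − 50 = 1


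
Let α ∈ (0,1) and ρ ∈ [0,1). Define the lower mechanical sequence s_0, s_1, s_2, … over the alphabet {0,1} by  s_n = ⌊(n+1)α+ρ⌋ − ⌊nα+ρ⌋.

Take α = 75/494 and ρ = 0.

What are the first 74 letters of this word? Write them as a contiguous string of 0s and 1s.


n=0: ⌊(1·75)/494⌋ − ⌊(0·75)/494⌋ = ⌊75/494⌋ − ⌊0/494⌋ = 0 − 0 = 0
n=1: ⌊(2·75)/494⌋ − ⌊(1·75)/494⌋ = ⌊150/494⌋ − ⌊75/494⌋ = 0 − 0 = 0
n=2: ⌊(3·75)/494⌋ − ⌊(2·75)/494⌋ = ⌊225/494⌋ − ⌊150/494⌋ = 0 − 0 = 0
n=3: ⌊(4·75)/494⌋ − ⌊(3·75)/494⌋ = ⌊300/494⌋ − ⌊225/494⌋ = 0 − 0 = 0
n=4: ⌊(5·75)/494⌋ − ⌊(4·75)/494⌋ = ⌊375/494⌋ − ⌊300/494⌋ = 0 − 0 = 0
n=5: ⌊(6·75)/494⌋ − ⌊(5·75)/494⌋ = ⌊450/494⌋ − ⌊375/494⌋ = 0 − 0 = 0
n=6: ⌊(7·75)/494⌋ − ⌊(6·75)/494⌋ = ⌊525/494⌋ − ⌊450/494⌋ = 1 − 0 = 1
n=7: ⌊(8·75)/494⌋ − ⌊(7·75)/494⌋ = ⌊600/494⌋ − ⌊525/494⌋ = 1 − 1 = 0
n=8: ⌊(9·75)/494⌋ − ⌊(8·75)/494⌋ = ⌊675/494⌋ − ⌊600/494⌋ = 1 − 1 = 0
n=9: ⌊(10·75)/494⌋ − ⌊(9·75)/494⌋ = ⌊750/494⌋ − ⌊675/494⌋ = 1 − 1 = 0
n=10: ⌊(11·75)/494⌋ − ⌊(10·75)/494⌋ = ⌊825/494⌋ − ⌊750/494⌋ = 1 − 1 = 0
n=11: ⌊(12·75)/494⌋ − ⌊(11·75)/494⌋ = ⌊900/494⌋ − ⌊825/494⌋ = 1 − 1 = 0
n=12: ⌊(13·75)/494⌋ − ⌊(12·75)/494⌋ = ⌊975/494⌋ − ⌊900/494⌋ = 1 − 1 = 0
n=13: ⌊(14·75)/494⌋ − ⌊(13·75)/494⌋ = ⌊1050/494⌋ − ⌊975/494⌋ = 2 − 1 = 1
n=14: ⌊(15·75)/494⌋ − ⌊(14·75)/494⌋ = ⌊1125/494⌋ − ⌊1050/494⌋ = 2 − 2 = 0
n=15: ⌊(16·75)/494⌋ − ⌊(15·75)/494⌋ = ⌊1200/494⌋ − ⌊1125/494⌋ = 2 − 2 = 0
n=16: ⌊(17·75)/494⌋ − ⌊(16·75)/494⌋ = ⌊1275/494⌋ − ⌊1200/494⌋ = 2 − 2 = 0
n=17: ⌊(18·75)/494⌋ − ⌊(17·75)/494⌋ = ⌊1350/494⌋ − ⌊1275/494⌋ = 2 − 2 = 0
n=18: ⌊(19·75)/494⌋ − ⌊(18·75)/494⌋ = ⌊1425/494⌋ − ⌊1350/494⌋ = 2 − 2 = 0
n=19: ⌊(20·75)/494⌋ − ⌊(19·75)/494⌋ = ⌊1500/494⌋ − ⌊1425/494⌋ = 3 − 2 = 1
n=20: ⌊(21·75)/494⌋ − ⌊(20·75)/494⌋ = ⌊1575/494⌋ − ⌊1500/494⌋ = 3 − 3 = 0
n=21: ⌊(22·75)/494⌋ − ⌊(21·75)/494⌋ = ⌊1650/494⌋ − ⌊1575/494⌋ = 3 − 3 = 0
n=22: ⌊(23·75)/494⌋ − ⌊(22·75)/494⌋ = ⌊1725/494⌋ − ⌊1650/494⌋ = 3 − 3 = 0
n=23: ⌊(24·75)/494⌋ − ⌊(23·75)/494⌋ = ⌊1800/494⌋ − ⌊1725/494⌋ = 3 − 3 = 0
n=24: ⌊(25·75)/494⌋ − ⌊(24·75)/494⌋ = ⌊1875/494⌋ − ⌊1800/494⌋ = 3 − 3 = 0
n=25: ⌊(26·75)/494⌋ − ⌊(25·75)/494⌋ = ⌊1950/494⌋ − ⌊1875/494⌋ = 3 − 3 = 0
n=26: ⌊(27·75)/494⌋ − ⌊(26·75)/494⌋ = ⌊2025/494⌋ − ⌊1950/494⌋ = 4 − 3 = 1
n=27: ⌊(28·75)/494⌋ − ⌊(27·75)/494⌋ = ⌊2100/494⌋ − ⌊2025/494⌋ = 4 − 4 = 0
n=28: ⌊(29·75)/494⌋ − ⌊(28·75)/494⌋ = ⌊2175/494⌋ − ⌊2100/494⌋ = 4 − 4 = 0
n=29: ⌊(30·75)/494⌋ − ⌊(29·75)/494⌋ = ⌊2250/494⌋ − ⌊2175/494⌋ = 4 − 4 = 0
n=30: ⌊(31·75)/494⌋ − ⌊(30·75)/494⌋ = ⌊2325/494⌋ − ⌊2250/494⌋ = 4 − 4 = 0
n=31: ⌊(32·75)/494⌋ − ⌊(31·75)/494⌋ = ⌊2400/494⌋ − ⌊2325/494⌋ = 4 − 4 = 0
n=32: ⌊(33·75)/494⌋ − ⌊(32·75)/494⌋ = ⌊2475/494⌋ − ⌊2400/494⌋ = 5 − 4 = 1
n=33: ⌊(34·75)/494⌋ − ⌊(33·75)/494⌋ = ⌊2550/494⌋ − ⌊2475/494⌋ = 5 − 5 = 0
n=34: ⌊(35·75)/494⌋ − ⌊(34·75)/494⌋ = ⌊2625/494⌋ − ⌊2550/494⌋ = 5 − 5 = 0
n=35: ⌊(36·75)/494⌋ − ⌊(35·75)/494⌋ = ⌊2700/494⌋ − ⌊2625/494⌋ = 5 − 5 = 0
n=36: ⌊(37·75)/494⌋ − ⌊(36·75)/494⌋ = ⌊2775/494⌋ − ⌊2700/494⌋ = 5 − 5 = 0
n=37: ⌊(38·75)/494⌋ − ⌊(37·75)/494⌋ = ⌊2850/494⌋ − ⌊2775/494⌋ = 5 − 5 = 0
n=38: ⌊(39·75)/494⌋ − ⌊(38·75)/494⌋ = ⌊2925/494⌋ − ⌊2850/494⌋ = 5 − 5 = 0
n=39: ⌊(40·75)/494⌋ − ⌊(39·75)/494⌋ = ⌊3000/494⌋ − ⌊2925/494⌋ = 6 − 5 = 1
n=40: ⌊(41·75)/494⌋ − ⌊(40·75)/494⌋ = ⌊3075/494⌋ − ⌊3000/494⌋ = 6 − 6 = 0
n=41: ⌊(42·75)/494⌋ − ⌊(41·75)/494⌋ = ⌊3150/494⌋ − ⌊3075/494⌋ = 6 − 6 = 0
n=42: ⌊(43·75)/494⌋ − ⌊(42·75)/494⌋ = ⌊3225/494⌋ − ⌊3150/494⌋ = 6 − 6 = 0
n=43: ⌊(44·75)/494⌋ − ⌊(43·75)/494⌋ = ⌊3300/494⌋ − ⌊3225/494⌋ = 6 − 6 = 0
n=44: ⌊(45·75)/494⌋ − ⌊(44·75)/494⌋ = ⌊3375/494⌋ − ⌊3300/494⌋ = 6 − 6 = 0
n=45: ⌊(46·75)/494⌋ − ⌊(45·75)/494⌋ = ⌊3450/494⌋ − ⌊3375/494⌋ = 6 − 6 = 0
n=46: ⌊(47·75)/494⌋ − ⌊(46·75)/494⌋ = ⌊3525/494⌋ − ⌊3450/494⌋ = 7 − 6 = 1
n=47: ⌊(48·75)/494⌋ − ⌊(47·75)/494⌋ = ⌊3600/494⌋ − ⌊3525/494⌋ = 7 − 7 = 0
n=48: ⌊(49·75)/494⌋ − ⌊(48·75)/494⌋ = ⌊3675/494⌋ − ⌊3600/494⌋ = 7 − 7 = 0
n=49: ⌊(50·75)/494⌋ − ⌊(49·75)/494⌋ = ⌊3750/494⌋ − ⌊3675/494⌋ = 7 − 7 = 0
n=50: ⌊(51·75)/494⌋ − ⌊(50·75)/494⌋ = ⌊3825/494⌋ − ⌊3750/494⌋ = 7 − 7 = 0
n=51: ⌊(52·75)/494⌋ − ⌊(51·75)/494⌋ = ⌊3900/494⌋ − ⌊3825/494⌋ = 7 − 7 = 0
n=52: ⌊(53·75)/494⌋ − ⌊(52·75)/494⌋ = ⌊3975/494⌋ − ⌊3900/494⌋ = 8 − 7 = 1
n=53: ⌊(54·75)/494⌋ − ⌊(53·75)/494⌋ = ⌊4050/494⌋ − ⌊3975/494⌋ = 8 − 8 = 0
n=54: ⌊(55·75)/494⌋ − ⌊(54·75)/494⌋ = ⌊4125/494⌋ − ⌊4050/494⌋ = 8 − 8 = 0
n=55: ⌊(56·75)/494⌋ − ⌊(55·75)/494⌋ = ⌊4200/494⌋ − ⌊4125/494⌋ = 8 − 8 = 0
n=56: ⌊(57·75)/494⌋ − ⌊(56·75)/494⌋ = ⌊4275/494⌋ − ⌊4200/494⌋ = 8 − 8 = 0
n=57: ⌊(58·75)/494⌋ − ⌊(57·75)/494⌋ = ⌊4350/494⌋ − ⌊4275/494⌋ = 8 − 8 = 0
n=58: ⌊(59·75)/494⌋ − ⌊(58·75)/494⌋ = ⌊4425/494⌋ − ⌊4350/494⌋ = 8 − 8 = 0
n=59: ⌊(60·75)/494⌋ − ⌊(59·75)/494⌋ = ⌊4500/494⌋ − ⌊4425/494⌋ = 9 − 8 = 1
n=60: ⌊(61·75)/494⌋ − ⌊(60·75)/494⌋ = ⌊4575/494⌋ − ⌊4500/494⌋ = 9 − 9 = 0
n=61: ⌊(62·75)/494⌋ − ⌊(61·75)/494⌋ = ⌊4650/494⌋ − ⌊4575/494⌋ = 9 − 9 = 0
n=62: ⌊(63·75)/494⌋ − ⌊(62·75)/494⌋ = ⌊4725/494⌋ − ⌊4650/494⌋ = 9 − 9 = 0
n=63: ⌊(64·75)/494⌋ − ⌊(63·75)/494⌋ = ⌊4800/494⌋ − ⌊4725/494⌋ = 9 − 9 = 0
n=64: ⌊(65·75)/494⌋ − ⌊(64·75)/494⌋ = ⌊4875/494⌋ − ⌊4800/494⌋ = 9 − 9 = 0
n=65: ⌊(66·75)/494⌋ − ⌊(65·75)/494⌋ = ⌊4950/494⌋ − ⌊4875/494⌋ = 10 − 9 = 1
n=66: ⌊(67·75)/494⌋ − ⌊(66·75)/494⌋ = ⌊5025/494⌋ − ⌊4950/494⌋ = 10 − 10 = 0
n=67: ⌊(68·75)/494⌋ − ⌊(67·75)/494⌋ = ⌊5100/494⌋ − ⌊5025/494⌋ = 10 − 10 = 0
n=68: ⌊(69·75)/494⌋ − ⌊(68·75)/494⌋ = ⌊5175/494⌋ − ⌊5100/494⌋ = 10 − 10 = 0
n=69: ⌊(70·75)/494⌋ − ⌊(69·75)/494⌋ = ⌊5250/494⌋ − ⌊5175/494⌋ = 10 − 10 = 0
n=70: ⌊(71·75)/494⌋ − ⌊(70·75)/494⌋ = ⌊5325/494⌋ − ⌊5250/494⌋ = 10 − 10 = 0
n=71: ⌊(72·75)/494⌋ − ⌊(71·75)/494⌋ = ⌊5400/494⌋ − ⌊5325/494⌋ = 10 − 10 = 0
n=72: ⌊(73·75)/494⌋ − ⌊(72·75)/494⌋ = ⌊5475/494⌋ − ⌊5400/494⌋ = 11 − 10 = 1
n=73: ⌊(74·75)/494⌋ − ⌊(73·75)/494⌋ = ⌊5550/494⌋ − ⌊5475/494⌋ = 11 − 11 = 0

00000010000001000001000000100000100000010000001000001000000100000100000010
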